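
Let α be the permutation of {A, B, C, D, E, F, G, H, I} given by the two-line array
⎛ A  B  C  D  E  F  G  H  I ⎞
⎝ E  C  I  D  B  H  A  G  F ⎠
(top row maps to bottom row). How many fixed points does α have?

1

The fixed points (elements with α(x) = x) are {D}, so there is 1.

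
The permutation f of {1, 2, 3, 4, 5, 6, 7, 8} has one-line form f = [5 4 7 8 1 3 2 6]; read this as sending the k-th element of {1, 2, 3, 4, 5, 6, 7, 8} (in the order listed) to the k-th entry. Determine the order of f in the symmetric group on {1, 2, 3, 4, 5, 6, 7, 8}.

6

Decomposing into disjoint cycles gives cycle lengths 6, 2.
The order is lcm(6, 2) = 6.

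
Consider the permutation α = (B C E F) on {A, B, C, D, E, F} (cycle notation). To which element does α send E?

Within (B C E F), E ↦ F.

F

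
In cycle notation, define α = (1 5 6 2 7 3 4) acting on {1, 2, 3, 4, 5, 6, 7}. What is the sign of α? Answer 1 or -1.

The cycle lengths are 7.
A cycle of length ℓ contributes ℓ−1 transpositions, so α is a product of 6 transpositions — even.

1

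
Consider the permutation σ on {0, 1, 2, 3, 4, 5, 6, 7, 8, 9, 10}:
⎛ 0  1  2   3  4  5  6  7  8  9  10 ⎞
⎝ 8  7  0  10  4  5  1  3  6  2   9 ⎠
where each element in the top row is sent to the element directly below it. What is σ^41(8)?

Tracing 8 → 6 → … returns to 8 after 9 steps, so 8 lies in a 9-cycle (0 8 6 1 7 3 10 9 2).
Since the cycle has length 9, σ^41 acts on it the same as σ^5 (41 mod 9 = 5).
Stepping 5 places around the cycle: 8 → 6 → 1 → 7 → 3 → 10.

10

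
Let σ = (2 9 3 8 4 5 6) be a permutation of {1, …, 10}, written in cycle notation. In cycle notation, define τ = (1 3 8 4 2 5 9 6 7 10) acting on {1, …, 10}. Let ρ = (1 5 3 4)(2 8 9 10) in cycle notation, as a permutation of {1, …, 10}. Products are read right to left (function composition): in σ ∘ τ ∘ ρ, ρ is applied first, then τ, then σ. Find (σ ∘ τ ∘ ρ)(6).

7

Apply the permutations in order: ρ(6) = 6, then τ(6) = 7, then σ(7) = 7. So (σ ∘ τ ∘ ρ)(6) = 7.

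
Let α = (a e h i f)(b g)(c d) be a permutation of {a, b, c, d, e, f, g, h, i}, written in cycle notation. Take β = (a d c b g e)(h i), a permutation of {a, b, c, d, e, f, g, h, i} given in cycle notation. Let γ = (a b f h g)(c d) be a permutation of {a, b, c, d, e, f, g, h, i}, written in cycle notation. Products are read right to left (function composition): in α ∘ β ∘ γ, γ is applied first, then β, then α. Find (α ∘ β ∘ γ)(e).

Chase e: γ(e) = e; β(e) = a; α(a) = e. Hence (α ∘ β ∘ γ)(e) = e.

e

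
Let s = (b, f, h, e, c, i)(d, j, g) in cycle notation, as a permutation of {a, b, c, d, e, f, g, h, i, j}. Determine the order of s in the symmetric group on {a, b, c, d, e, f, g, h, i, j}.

The cycle type of s is (6, 3, 1).
The order is lcm(6, 3) = 6.

6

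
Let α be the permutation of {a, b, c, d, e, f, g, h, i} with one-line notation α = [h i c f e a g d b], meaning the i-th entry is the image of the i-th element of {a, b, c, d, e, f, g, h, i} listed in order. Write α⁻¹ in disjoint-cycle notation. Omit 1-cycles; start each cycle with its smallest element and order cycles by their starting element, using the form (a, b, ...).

The cycle decomposition of α is (a, h, d, f)(b, i).
The inverse reverses every cycle; in canonical form, α⁻¹ = (a, f, d, h)(b, i).

(a, f, d, h)(b, i)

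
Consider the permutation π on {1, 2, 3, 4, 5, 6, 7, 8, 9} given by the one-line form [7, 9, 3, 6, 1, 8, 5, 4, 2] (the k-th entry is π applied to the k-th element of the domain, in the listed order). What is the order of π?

Decomposing into disjoint cycles gives cycle lengths 3, 3, 2, 1.
The order is lcm(3, 3, 2) = 6.

6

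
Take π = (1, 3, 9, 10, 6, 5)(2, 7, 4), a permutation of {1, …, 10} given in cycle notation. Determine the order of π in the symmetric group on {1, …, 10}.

6

The cycle type of π is (6, 3, 1).
The order is lcm(6, 3) = 6.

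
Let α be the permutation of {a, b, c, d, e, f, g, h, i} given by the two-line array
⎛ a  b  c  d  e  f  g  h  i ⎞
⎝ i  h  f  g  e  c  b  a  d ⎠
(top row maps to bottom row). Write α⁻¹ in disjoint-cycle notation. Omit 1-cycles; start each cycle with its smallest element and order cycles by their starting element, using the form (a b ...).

First write α in disjoint cycles: (a i d g b h)(c f).
Reversing each cycle (and rotating so the smallest element leads) gives α⁻¹ = (a h b g d i)(c f).

(a h b g d i)(c f)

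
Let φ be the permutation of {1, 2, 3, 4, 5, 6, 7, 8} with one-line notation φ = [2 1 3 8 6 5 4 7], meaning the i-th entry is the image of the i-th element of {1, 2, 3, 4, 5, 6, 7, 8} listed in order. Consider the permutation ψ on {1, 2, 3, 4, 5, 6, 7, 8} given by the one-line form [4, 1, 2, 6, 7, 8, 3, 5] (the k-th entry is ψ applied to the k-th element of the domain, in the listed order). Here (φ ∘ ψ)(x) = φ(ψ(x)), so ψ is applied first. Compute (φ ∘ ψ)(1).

8

(φ ∘ ψ)(1) = φ(ψ(1)). ψ(1) = 4, then φ(4) = 8. So (φ ∘ ψ)(1) = 8.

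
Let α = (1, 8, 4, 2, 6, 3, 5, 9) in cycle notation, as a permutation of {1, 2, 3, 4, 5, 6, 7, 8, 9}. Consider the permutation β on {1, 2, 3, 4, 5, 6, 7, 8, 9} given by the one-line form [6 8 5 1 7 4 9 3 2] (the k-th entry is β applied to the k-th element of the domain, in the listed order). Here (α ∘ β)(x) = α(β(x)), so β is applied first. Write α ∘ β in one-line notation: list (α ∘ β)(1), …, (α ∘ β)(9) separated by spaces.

(α ∘ β)(x) = α(β(x)). Computing each image: α(β(1)) = α(6) = 3, α(β(2)) = α(8) = 4, α(β(3)) = α(5) = 9, α(β(4)) = α(1) = 8, α(β(5)) = α(7) = 7, α(β(6)) = α(4) = 2, α(β(7)) = α(9) = 1, α(β(8)) = α(3) = 5, α(β(9)) = α(2) = 6.
Hence α ∘ β = [3 4 9 8 7 2 1 5 6].

3 4 9 8 7 2 1 5 6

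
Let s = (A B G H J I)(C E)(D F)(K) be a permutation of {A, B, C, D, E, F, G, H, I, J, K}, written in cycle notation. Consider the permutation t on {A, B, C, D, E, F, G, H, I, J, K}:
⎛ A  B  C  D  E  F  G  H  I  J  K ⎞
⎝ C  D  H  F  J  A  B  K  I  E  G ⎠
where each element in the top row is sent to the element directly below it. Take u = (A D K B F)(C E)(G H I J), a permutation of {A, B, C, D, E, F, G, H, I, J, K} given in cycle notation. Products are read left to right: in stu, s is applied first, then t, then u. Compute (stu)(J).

Apply the permutations in order: s(J) = I, then t(I) = I, then u(I) = J. So (stu)(J) = J.

J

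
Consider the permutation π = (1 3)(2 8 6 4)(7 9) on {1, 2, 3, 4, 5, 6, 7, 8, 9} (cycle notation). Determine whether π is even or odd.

odd

The cycle lengths are 4, 2, 2, 1.
A cycle is odd iff its length is even; π has 3 even-length cycles, so sgn(π) = (−1)^3 and π is odd.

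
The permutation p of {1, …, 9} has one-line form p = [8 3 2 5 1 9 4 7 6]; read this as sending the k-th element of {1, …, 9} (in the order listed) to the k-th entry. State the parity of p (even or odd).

even

In disjoint-cycle form the cycle lengths are 5, 2, 2.
A cycle of length ℓ contributes ℓ−1 transpositions, so p is a product of 4 + 1 + 1 = 6 transpositions — even.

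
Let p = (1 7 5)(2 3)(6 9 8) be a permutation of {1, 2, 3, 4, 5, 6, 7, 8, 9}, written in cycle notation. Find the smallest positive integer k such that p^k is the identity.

The disjoint cycles have lengths 3, 3, 2, 1.
The order of p is the least common multiple of its cycle lengths: lcm(3, 3, 2) = 6.

6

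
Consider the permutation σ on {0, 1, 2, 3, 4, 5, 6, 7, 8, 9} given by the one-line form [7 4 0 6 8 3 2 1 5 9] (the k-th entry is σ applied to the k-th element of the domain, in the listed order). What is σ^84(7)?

Tracing 7 → 1 → … returns to 7 after 9 steps, so 7 lies in a 9-cycle (0, 7, 1, 4, 8, 5, 3, 6, 2).
Powers repeat with period 9 on this cycle, and 84 mod 9 = 3, so σ^84(7) = σ^3(7).
Stepping 3 places around the cycle: 7 → 1 → 4 → 8.

8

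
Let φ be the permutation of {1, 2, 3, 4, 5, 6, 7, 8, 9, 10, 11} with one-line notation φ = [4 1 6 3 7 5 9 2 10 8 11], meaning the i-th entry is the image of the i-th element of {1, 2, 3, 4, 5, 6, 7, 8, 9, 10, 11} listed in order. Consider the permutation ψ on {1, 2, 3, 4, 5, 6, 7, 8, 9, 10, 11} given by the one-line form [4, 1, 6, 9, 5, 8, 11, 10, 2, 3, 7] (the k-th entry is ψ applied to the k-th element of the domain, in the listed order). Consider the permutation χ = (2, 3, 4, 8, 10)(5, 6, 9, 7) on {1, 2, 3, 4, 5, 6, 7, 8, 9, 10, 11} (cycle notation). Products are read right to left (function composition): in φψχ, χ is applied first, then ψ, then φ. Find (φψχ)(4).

8

Apply the permutations in order: χ(4) = 8, then ψ(8) = 10, then φ(10) = 8. So (φψχ)(4) = 8.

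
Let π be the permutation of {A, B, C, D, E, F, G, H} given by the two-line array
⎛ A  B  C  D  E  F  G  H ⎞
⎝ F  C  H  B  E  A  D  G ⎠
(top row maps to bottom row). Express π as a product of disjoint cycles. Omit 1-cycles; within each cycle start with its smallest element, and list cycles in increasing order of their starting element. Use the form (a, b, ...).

From A: A → F → A, closing the cycle (A, F).
Continuing from each remaining unvisited element yields (A, F)(B, C, H, G, D).

(A, F)(B, C, H, G, D)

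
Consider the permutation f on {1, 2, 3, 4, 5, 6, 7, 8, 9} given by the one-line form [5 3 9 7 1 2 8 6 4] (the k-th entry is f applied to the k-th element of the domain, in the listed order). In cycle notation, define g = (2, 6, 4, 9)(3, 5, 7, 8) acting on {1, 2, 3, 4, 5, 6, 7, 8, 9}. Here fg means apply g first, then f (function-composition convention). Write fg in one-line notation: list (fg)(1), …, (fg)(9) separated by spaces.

5 2 1 4 8 7 6 9 3

For each element, apply g then f: 1 → 1 → 5; 2 → 6 → 2; 3 → 5 → 1; 4 → 9 → 4; 5 → 7 → 8; 6 → 4 → 7; 7 → 8 → 6; 8 → 3 → 9; 9 → 2 → 3.
So fg in one-line form is 5 2 1 4 8 7 6 9 3.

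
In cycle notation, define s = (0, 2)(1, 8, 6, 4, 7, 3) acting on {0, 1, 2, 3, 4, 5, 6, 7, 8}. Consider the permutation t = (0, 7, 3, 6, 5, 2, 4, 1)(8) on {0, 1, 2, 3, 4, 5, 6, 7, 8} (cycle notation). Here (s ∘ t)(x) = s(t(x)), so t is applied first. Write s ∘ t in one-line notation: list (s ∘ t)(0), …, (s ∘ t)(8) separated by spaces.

(s ∘ t)(x) = s(t(x)). Computing each image: s(t(0)) = s(7) = 3, s(t(1)) = s(0) = 2, s(t(2)) = s(4) = 7, s(t(3)) = s(6) = 4, s(t(4)) = s(1) = 8, s(t(5)) = s(2) = 0, s(t(6)) = s(5) = 5, s(t(7)) = s(3) = 1, s(t(8)) = s(8) = 6.
Hence s ∘ t = [3 2 7 4 8 0 5 1 6].

3 2 7 4 8 0 5 1 6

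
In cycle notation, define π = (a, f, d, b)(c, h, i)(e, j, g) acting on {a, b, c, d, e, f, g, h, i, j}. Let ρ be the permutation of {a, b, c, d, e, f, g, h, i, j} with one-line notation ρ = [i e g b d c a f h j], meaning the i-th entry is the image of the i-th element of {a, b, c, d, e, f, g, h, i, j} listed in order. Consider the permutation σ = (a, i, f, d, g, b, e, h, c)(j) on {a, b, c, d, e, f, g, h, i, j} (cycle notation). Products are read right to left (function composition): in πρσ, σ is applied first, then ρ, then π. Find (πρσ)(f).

a

(πρσ)(f) = π(ρ(σ(f))). σ(f) = d, then ρ(d) = b, then π(b) = a, so the result is a.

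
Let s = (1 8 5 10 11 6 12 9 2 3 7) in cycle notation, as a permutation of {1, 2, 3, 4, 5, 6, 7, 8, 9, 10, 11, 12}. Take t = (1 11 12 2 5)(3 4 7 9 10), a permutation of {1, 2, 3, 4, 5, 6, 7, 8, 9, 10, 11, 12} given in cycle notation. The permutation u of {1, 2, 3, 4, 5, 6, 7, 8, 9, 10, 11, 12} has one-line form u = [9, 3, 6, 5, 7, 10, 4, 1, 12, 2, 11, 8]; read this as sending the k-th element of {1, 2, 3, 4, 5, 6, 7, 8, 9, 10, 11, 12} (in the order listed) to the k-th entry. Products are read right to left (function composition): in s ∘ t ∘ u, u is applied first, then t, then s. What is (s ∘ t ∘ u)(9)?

3

Apply the permutations in order: u(9) = 12, then t(12) = 2, then s(2) = 3. So (s ∘ t ∘ u)(9) = 3.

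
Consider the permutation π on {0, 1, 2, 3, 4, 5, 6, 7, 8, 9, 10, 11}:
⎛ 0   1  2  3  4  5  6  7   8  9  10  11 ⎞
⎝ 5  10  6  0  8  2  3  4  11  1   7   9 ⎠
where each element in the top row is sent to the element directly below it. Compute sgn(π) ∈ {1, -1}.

1

In disjoint-cycle form the cycle lengths are 7, 5.
A cycle of length ℓ contributes ℓ−1 transpositions, so π is a product of 6 + 4 = 10 transpositions — even.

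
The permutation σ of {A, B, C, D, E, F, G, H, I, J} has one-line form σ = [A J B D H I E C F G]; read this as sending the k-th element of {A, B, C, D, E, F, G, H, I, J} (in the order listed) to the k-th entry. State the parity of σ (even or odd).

even

In disjoint-cycle form the cycle lengths are 6, 2, 1, 1.
A cycle is odd iff its length is even; σ has 2 even-length cycles, so sgn(σ) = (−1)^2 and σ is even.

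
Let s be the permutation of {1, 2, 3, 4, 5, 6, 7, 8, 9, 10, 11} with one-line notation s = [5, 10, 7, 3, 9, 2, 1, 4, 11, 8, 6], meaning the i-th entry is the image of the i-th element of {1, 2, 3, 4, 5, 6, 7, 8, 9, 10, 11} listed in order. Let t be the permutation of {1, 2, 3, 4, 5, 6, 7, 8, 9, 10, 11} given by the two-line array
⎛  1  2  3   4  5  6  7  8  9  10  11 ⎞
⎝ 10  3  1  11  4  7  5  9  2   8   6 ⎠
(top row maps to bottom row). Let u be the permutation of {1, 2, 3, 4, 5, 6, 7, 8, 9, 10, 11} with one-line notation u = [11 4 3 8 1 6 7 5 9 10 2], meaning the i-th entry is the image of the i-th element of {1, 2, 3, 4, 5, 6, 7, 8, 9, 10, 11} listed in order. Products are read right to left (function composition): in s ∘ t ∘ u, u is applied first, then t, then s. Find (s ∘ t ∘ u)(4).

Chase 4: u(4) = 8; t(8) = 9; s(9) = 11. Hence (s ∘ t ∘ u)(4) = 11.

11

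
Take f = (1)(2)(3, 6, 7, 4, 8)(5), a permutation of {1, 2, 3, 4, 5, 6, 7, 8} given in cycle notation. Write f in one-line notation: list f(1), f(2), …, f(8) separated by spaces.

Reading each image from the cycles: 1→1, 2→2, 3→6, 4→8, 5→5, 6→7, 7→4, 8→3.
Listing these in domain order gives 1 2 6 8 5 7 4 3.

1 2 6 8 5 7 4 3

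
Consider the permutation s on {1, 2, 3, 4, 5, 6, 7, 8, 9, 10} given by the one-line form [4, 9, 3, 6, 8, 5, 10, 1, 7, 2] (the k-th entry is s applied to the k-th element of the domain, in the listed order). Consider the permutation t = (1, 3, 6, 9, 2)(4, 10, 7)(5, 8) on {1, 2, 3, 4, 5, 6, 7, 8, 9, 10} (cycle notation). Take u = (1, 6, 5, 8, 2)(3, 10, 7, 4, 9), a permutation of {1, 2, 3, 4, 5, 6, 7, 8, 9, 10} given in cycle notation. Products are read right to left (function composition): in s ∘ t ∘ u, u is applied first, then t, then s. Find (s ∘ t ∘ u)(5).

(s ∘ t ∘ u)(5) = s(t(u(5))). u(5) = 8, then t(8) = 5, then s(5) = 8, so the result is 8.

8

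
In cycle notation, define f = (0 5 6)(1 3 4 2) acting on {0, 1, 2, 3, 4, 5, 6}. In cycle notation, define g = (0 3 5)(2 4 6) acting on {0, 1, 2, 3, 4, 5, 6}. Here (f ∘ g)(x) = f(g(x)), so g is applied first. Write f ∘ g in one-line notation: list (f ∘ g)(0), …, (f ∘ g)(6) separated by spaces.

4 3 2 6 0 5 1

(f ∘ g)(x) = f(g(x)). Computing each image: f(g(0)) = f(3) = 4, f(g(1)) = f(1) = 3, f(g(2)) = f(4) = 2, f(g(3)) = f(5) = 6, f(g(4)) = f(6) = 0, f(g(5)) = f(0) = 5, f(g(6)) = f(2) = 1.
Hence f ∘ g = [4 3 2 6 0 5 1].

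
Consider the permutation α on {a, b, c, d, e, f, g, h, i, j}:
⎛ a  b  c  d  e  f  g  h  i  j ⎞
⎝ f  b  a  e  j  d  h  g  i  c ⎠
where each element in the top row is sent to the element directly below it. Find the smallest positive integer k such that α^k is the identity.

6

The disjoint-cycle form of α has cycle lengths 6, 2, 1, 1.
The order of α is the least common multiple of its cycle lengths: lcm(6, 2) = 6.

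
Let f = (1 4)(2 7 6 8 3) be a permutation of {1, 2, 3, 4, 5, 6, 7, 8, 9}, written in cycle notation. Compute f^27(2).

2 lies in the 5-cycle (2 7 6 8 3).
On a 5-cycle, f^5 is the identity, so f^27 = f^2 there (27 ≡ 2 mod 5).
Advancing 2 steps from 2: 2 → 7 → 6.

6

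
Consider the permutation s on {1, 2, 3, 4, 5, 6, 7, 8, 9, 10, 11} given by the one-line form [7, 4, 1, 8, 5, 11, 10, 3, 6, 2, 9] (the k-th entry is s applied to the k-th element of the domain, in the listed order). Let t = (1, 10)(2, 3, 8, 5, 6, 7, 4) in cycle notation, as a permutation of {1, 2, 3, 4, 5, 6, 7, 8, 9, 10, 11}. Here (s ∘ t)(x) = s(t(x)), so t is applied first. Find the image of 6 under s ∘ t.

t(6) = 7, then s(7) = 10; composing gives (s ∘ t)(6) = 10.

10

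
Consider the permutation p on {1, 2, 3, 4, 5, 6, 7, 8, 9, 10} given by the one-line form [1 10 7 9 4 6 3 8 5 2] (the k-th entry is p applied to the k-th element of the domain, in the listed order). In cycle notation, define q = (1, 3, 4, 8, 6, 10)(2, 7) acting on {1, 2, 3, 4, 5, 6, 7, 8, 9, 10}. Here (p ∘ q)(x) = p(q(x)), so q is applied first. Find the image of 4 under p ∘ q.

First apply q: q(4) = 8, then p(8) = 8. Thus (p ∘ q)(4) = 8.

8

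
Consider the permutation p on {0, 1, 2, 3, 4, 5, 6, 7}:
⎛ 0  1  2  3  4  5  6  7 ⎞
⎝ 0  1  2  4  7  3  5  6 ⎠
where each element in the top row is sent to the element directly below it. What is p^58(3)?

6

Tracing 3 → 4 → … returns to 3 after 5 steps, so 3 lies in a 5-cycle (3 4 7 6 5).
Powers repeat with period 5 on this cycle, and 58 mod 5 = 3, so p^58(3) = p^3(3).
Advancing 3 steps from 3: 3 → 4 → 7 → 6.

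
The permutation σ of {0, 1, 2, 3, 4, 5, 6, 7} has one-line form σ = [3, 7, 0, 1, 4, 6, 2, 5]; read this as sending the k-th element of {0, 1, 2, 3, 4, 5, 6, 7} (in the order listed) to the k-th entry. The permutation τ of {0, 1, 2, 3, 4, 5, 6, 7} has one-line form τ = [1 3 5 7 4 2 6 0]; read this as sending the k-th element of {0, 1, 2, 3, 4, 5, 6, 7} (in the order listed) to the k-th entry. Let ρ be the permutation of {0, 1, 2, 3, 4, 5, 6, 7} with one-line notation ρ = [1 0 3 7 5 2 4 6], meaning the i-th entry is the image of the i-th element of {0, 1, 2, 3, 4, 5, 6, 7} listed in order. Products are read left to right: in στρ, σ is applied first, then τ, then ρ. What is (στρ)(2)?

(στρ)(2) = ρ(τ(σ(2))). σ(2) = 0, then τ(0) = 1, then ρ(1) = 0, so the result is 0.

0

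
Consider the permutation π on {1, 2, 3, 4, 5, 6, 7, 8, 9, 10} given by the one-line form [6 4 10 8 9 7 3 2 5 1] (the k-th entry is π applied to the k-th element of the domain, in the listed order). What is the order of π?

30

The disjoint-cycle form of π has cycle lengths 5, 3, 2.
The order is lcm(5, 3, 2) = 30.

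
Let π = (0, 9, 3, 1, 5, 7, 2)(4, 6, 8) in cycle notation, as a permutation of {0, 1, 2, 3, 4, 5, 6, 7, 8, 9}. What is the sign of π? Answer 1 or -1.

The cycle lengths are 7, 3.
A cycle is odd iff its length is even; π has 0 even-length cycles, so sgn(π) = (−1)^0 and π is even.

1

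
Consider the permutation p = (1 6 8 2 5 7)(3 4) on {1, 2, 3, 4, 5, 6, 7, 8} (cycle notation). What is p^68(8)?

8 lies in the 6-cycle (1 6 8 2 5 7).
On a 6-cycle, p^6 is the identity, so p^68 = p^2 there (68 ≡ 2 mod 6).
Stepping 2 places around the cycle: 8 → 2 → 5.

5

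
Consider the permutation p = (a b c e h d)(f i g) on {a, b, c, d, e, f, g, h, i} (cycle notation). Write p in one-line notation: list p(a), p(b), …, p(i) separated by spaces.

b c e a h i f d g

Reading each image from the cycles: a↦b, b↦c, c↦e, d↦a, e↦h, f↦i, g↦f, h↦d, i↦g.
Listing these in domain order gives b c e a h i f d g.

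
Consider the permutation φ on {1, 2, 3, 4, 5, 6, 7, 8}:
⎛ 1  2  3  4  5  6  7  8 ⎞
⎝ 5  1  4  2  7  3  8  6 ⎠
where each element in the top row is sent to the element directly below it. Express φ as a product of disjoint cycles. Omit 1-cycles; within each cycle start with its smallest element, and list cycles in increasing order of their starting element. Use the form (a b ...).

(1 5 7 8 6 3 4 2)

Start at 1 and follow images: 1 → 5 → 7 → 8 → 6 → 3 → 4 → 2 → 1, giving the cycle (1 5 7 8 6 3 4 2).
Continuing from each remaining unvisited element yields (1 5 7 8 6 3 4 2).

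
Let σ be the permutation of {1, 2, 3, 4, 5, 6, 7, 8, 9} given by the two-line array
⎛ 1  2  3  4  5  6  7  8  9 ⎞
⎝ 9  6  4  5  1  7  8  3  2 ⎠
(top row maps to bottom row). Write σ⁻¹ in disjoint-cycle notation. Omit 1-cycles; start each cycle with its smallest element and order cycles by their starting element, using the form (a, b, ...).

The cycle decomposition of σ is (1, 9, 2, 6, 7, 8, 3, 4, 5).
The inverse reverses every cycle; in canonical form, σ⁻¹ = (1, 5, 4, 3, 8, 7, 6, 2, 9).

(1, 5, 4, 3, 8, 7, 6, 2, 9)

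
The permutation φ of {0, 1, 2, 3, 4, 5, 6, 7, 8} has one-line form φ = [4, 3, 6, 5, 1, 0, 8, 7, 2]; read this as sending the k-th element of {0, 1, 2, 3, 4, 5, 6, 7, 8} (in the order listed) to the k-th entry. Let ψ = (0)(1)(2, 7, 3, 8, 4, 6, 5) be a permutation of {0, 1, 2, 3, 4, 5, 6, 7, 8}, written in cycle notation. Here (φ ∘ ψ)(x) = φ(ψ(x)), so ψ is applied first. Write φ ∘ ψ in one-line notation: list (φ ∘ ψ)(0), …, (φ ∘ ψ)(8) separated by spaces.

4 3 7 2 8 6 0 5 1

For each element, apply ψ then φ: 0 → 0 → 4; 1 → 1 → 3; 2 → 7 → 7; 3 → 8 → 2; 4 → 6 → 8; 5 → 2 → 6; 6 → 5 → 0; 7 → 3 → 5; 8 → 4 → 1.
Collecting the images, φ ∘ ψ = [4 3 7 2 8 6 0 5 1].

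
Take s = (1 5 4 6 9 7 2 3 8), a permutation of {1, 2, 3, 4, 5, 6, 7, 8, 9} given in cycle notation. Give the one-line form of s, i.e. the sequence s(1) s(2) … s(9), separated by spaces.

Image by image: 1→5, 2→3, 3→8, 4→6, 5→4, 6→9, 7→2, 8→1, 9→7.
Listing these in domain order gives 5 3 8 6 4 9 2 1 7.

5 3 8 6 4 9 2 1 7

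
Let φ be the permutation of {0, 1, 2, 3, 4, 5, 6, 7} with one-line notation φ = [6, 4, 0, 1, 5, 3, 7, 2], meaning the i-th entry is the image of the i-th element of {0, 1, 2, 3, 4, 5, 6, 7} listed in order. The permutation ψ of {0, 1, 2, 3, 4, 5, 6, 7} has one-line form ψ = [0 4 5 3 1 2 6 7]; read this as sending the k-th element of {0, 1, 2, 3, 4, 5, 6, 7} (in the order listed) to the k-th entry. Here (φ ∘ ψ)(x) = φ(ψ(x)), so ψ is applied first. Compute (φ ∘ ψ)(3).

(φ ∘ ψ)(3) = φ(ψ(3)). ψ(3) = 3, then φ(3) = 1. So (φ ∘ ψ)(3) = 1.

1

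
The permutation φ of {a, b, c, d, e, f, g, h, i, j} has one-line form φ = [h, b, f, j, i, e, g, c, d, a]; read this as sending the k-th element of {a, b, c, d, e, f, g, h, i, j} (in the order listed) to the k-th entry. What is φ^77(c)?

Tracing c → f → … returns to c after 8 steps, so c lies in an 8-cycle (a, h, c, f, e, i, d, j).
Powers repeat with period 8 on this cycle, and 77 mod 8 = 5, so φ^77(c) = φ^5(c).
Advancing 5 steps from c: c → f → e → i → d → j.

j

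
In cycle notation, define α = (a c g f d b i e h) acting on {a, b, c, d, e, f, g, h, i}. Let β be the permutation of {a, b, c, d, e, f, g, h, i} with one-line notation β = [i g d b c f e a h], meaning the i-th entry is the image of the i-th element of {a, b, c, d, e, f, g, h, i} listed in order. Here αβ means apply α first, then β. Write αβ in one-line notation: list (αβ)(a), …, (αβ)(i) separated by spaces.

(αβ)(x) = β(α(x)). Computing each image: β(α(a)) = β(c) = d, β(α(b)) = β(i) = h, β(α(c)) = β(g) = e, β(α(d)) = β(b) = g, β(α(e)) = β(h) = a, β(α(f)) = β(d) = b, β(α(g)) = β(f) = f, β(α(h)) = β(a) = i, β(α(i)) = β(e) = c.
Hence αβ = [d h e g a b f i c].

d h e g a b f i c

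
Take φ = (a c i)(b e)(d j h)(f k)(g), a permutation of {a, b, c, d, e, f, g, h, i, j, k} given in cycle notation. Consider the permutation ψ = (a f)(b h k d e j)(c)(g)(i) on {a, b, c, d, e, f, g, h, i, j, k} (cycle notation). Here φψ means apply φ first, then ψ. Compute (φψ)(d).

b

φ(d) = j, then ψ(j) = b; composing gives (φψ)(d) = b.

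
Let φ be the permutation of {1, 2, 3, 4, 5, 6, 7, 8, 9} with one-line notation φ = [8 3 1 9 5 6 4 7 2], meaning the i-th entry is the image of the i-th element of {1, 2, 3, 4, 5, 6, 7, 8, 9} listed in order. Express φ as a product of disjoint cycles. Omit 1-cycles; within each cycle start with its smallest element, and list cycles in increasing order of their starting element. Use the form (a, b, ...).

From 1: 1 → 8 → 7 → 4 → 9 → 2 → 3 → 1, closing the cycle (1, 8, 7, 4, 9, 2, 3).
Repeating from the next unused element and collecting all non-trivial cycles gives (1, 8, 7, 4, 9, 2, 3).

(1, 8, 7, 4, 9, 2, 3)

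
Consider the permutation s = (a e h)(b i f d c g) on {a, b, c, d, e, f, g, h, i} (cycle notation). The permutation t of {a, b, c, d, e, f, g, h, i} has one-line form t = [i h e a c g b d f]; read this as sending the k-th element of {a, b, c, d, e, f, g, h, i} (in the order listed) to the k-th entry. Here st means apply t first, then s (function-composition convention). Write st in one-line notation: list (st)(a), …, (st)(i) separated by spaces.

(st)(x) = s(t(x)). Computing each image: s(t(a)) = s(i) = f, s(t(b)) = s(h) = a, s(t(c)) = s(e) = h, s(t(d)) = s(a) = e, s(t(e)) = s(c) = g, s(t(f)) = s(g) = b, s(t(g)) = s(b) = i, s(t(h)) = s(d) = c, s(t(i)) = s(f) = d.
Hence st = [f a h e g b i c d].

f a h e g b i c d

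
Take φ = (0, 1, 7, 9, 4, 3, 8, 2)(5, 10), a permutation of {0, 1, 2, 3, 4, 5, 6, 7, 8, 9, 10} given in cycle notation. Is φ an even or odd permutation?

even

The cycle lengths are 8, 2, 1.
A cycle of length ℓ contributes ℓ−1 transpositions, so φ is a product of 7 + 1 = 8 transpositions — even.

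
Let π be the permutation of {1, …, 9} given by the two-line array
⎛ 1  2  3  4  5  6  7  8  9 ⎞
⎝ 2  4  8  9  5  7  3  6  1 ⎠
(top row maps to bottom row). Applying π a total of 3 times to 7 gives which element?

6

Tracing 7 → 3 → … returns to 7 after 4 steps, so 7 lies in a 4-cycle (3 8 6 7).
Stepping 3 places around the cycle: 7 → 3 → 8 → 6.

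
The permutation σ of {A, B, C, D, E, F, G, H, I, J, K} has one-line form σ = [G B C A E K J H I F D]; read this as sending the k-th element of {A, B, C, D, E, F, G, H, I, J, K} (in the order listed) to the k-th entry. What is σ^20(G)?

F

Tracing G → J → … returns to G after 6 steps, so G lies in a 6-cycle (A G J F K D).
Powers repeat with period 6 on this cycle, and 20 mod 6 = 2, so σ^20(G) = σ^2(G).
Advancing 2 steps from G: G → J → F.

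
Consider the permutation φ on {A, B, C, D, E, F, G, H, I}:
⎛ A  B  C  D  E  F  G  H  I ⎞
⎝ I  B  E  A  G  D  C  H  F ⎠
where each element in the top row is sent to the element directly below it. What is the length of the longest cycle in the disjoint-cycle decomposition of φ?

4

Decomposing into disjoint cycles gives (A, I, F, D)(C, E, G); the longest has length 4.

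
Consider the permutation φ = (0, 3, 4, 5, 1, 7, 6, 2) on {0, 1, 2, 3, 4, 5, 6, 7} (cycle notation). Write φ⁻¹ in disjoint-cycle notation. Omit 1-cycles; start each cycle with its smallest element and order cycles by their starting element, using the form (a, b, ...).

The inverse reverses each cycle.
After reversing and putting each cycle's least element first, φ⁻¹ = (0, 2, 6, 7, 1, 5, 4, 3).

(0, 2, 6, 7, 1, 5, 4, 3)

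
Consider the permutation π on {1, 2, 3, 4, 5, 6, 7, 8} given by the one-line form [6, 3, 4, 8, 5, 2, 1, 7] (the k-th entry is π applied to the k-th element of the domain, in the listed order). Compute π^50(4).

Tracing 4 → 8 → … returns to 4 after 7 steps, so 4 lies in a 7-cycle (1 6 2 3 4 8 7).
On a 7-cycle, π^7 is the identity, so π^50 = π^1 there (50 ≡ 1 mod 7).
Stepping 1 place around the cycle: 4 → 8.

8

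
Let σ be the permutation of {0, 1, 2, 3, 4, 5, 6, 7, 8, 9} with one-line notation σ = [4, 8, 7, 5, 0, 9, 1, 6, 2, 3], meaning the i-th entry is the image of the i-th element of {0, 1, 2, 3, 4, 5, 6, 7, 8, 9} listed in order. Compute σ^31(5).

9

Tracing 5 → 9 → … returns to 5 after 3 steps, so 5 lies in a 3-cycle (3, 5, 9).
On a 3-cycle, σ^3 is the identity, so σ^31 = σ^1 there (31 ≡ 1 mod 3).
Stepping 1 place around the cycle: 5 → 9.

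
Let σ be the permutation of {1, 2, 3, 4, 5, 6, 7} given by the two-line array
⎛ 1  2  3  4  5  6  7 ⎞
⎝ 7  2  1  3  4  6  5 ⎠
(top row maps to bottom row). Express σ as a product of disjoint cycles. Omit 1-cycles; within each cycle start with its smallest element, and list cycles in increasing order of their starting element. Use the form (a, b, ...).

From 1: 1 → 7 → 5 → 4 → 3 → 1, closing the cycle (1, 7, 5, 4, 3).
Repeating from the next unused element and collecting all non-trivial cycles gives (1, 7, 5, 4, 3).

(1, 7, 5, 4, 3)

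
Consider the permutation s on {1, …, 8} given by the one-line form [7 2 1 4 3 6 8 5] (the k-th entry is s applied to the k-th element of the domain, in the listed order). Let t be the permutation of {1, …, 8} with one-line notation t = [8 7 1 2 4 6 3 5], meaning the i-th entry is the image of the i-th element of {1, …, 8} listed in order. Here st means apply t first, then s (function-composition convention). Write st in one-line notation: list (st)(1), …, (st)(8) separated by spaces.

(st)(x) = s(t(x)). Computing each image: s(t(1)) = s(8) = 5, s(t(2)) = s(7) = 8, s(t(3)) = s(1) = 7, s(t(4)) = s(2) = 2, s(t(5)) = s(4) = 4, s(t(6)) = s(6) = 6, s(t(7)) = s(3) = 1, s(t(8)) = s(5) = 3.
Hence st = [5 8 7 2 4 6 1 3].

5 8 7 2 4 6 1 3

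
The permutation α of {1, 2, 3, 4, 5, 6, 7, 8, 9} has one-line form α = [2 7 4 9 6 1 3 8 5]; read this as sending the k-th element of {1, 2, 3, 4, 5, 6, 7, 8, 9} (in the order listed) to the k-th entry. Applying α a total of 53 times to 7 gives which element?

Tracing 7 → 3 → … returns to 7 after 8 steps, so 7 lies in an 8-cycle (1 2 7 3 4 9 5 6).
Since the cycle has length 8, α^53 acts on it the same as α^5 (53 mod 8 = 5).
Advancing 5 steps from 7: 7 → 3 → 4 → 9 → 5 → 6.

6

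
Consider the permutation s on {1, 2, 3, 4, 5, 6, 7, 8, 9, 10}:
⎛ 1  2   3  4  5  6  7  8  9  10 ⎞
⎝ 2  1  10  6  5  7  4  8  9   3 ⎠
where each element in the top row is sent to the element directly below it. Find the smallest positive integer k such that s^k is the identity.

6

The disjoint-cycle form of s has cycle lengths 3, 2, 2, 1, 1, 1.
The order is lcm(3, 2, 2) = 6.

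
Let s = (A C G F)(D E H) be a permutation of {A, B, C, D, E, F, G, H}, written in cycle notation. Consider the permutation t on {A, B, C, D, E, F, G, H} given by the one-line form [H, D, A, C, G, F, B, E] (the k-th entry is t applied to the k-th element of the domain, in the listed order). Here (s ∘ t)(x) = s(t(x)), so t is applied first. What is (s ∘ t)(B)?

E

(s ∘ t)(B) = s(t(B)). t(B) = D, then s(D) = E. So (s ∘ t)(B) = E.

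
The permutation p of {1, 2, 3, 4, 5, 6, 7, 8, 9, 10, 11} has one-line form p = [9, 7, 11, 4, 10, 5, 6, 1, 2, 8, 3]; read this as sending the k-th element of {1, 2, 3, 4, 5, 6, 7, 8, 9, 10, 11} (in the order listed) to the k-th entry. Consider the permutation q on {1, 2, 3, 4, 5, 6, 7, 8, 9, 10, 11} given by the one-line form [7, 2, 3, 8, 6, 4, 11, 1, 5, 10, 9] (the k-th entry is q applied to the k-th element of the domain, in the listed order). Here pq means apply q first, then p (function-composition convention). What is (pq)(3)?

11

First apply q: q(3) = 3, then p(3) = 11. Thus (pq)(3) = 11.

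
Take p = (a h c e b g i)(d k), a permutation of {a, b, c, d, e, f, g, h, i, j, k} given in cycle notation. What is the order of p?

The disjoint cycles have lengths 7, 2, 1, 1.
Since disjoint cycles commute, ord(p) = lcm(7, 2) = 14.

14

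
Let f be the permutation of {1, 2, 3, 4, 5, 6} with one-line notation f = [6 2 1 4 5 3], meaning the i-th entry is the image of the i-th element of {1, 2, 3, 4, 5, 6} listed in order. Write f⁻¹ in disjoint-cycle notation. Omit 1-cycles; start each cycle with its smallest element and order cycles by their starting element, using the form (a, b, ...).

The cycle decomposition of f is (1, 6, 3).
Reversing each cycle (and rotating so the smallest element leads) gives f⁻¹ = (1, 3, 6).

(1, 3, 6)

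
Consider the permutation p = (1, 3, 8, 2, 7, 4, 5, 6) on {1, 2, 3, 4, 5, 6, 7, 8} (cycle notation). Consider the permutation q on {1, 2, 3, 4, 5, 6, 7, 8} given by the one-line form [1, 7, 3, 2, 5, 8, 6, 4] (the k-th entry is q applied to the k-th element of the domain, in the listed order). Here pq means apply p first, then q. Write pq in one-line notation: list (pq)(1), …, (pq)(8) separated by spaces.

3 6 4 5 8 1 2 7

For each element, apply p then q: 1 → 3 → 3; 2 → 7 → 6; 3 → 8 → 4; 4 → 5 → 5; 5 → 6 → 8; 6 → 1 → 1; 7 → 4 → 2; 8 → 2 → 7.
So pq in one-line form is 3 6 4 5 8 1 2 7.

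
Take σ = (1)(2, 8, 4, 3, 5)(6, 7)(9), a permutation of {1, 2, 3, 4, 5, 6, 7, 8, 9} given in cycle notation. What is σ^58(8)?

8 lies in the 5-cycle (2, 8, 4, 3, 5).
Powers repeat with period 5 on this cycle, and 58 mod 5 = 3, so σ^58(8) = σ^3(8).
Stepping 3 places around the cycle: 8 → 4 → 3 → 5.

5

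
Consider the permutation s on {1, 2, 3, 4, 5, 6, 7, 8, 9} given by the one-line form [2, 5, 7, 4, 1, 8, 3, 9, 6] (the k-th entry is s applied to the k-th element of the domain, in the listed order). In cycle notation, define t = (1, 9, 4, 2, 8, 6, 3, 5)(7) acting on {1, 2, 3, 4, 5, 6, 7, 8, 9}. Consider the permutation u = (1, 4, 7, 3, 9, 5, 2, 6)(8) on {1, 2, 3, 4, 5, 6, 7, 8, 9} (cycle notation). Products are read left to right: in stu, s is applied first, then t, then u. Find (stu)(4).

6

Apply the permutations in order: s(4) = 4, then t(4) = 2, then u(2) = 6. So (stu)(4) = 6.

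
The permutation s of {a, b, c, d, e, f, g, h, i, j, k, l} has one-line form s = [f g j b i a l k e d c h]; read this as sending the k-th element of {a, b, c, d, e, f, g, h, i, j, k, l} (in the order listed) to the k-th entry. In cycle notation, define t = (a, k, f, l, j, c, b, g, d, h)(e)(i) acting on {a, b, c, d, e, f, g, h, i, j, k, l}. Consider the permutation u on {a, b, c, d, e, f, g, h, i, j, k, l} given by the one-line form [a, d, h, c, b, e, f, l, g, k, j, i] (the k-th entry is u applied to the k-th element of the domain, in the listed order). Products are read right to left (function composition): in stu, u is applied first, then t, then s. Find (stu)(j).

Apply the permutations in order: u(j) = k, then t(k) = f, then s(f) = a. So (stu)(j) = a.

a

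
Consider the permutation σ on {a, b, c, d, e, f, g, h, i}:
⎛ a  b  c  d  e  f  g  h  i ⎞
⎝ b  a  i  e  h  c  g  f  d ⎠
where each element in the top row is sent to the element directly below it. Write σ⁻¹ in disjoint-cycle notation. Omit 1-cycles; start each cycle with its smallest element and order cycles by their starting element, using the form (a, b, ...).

First write σ in disjoint cycles: (a, b)(c, i, d, e, h, f).
Reversing each cycle (and rotating so the smallest element leads) gives σ⁻¹ = (a, b)(c, f, h, e, d, i).

(a, b)(c, f, h, e, d, i)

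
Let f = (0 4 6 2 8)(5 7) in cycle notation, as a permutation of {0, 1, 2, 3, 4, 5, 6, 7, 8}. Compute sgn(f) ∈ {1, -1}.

-1

The cycle lengths are 5, 2, 1, 1.
A cycle is odd iff its length is even; f has 1 even-length cycle, so sgn(f) = (−1)^1 and f is odd.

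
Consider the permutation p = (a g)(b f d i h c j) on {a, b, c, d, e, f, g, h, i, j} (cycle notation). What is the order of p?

14

The disjoint cycles have lengths 7, 2, 1.
The order of p is the least common multiple of its cycle lengths: lcm(7, 2) = 14.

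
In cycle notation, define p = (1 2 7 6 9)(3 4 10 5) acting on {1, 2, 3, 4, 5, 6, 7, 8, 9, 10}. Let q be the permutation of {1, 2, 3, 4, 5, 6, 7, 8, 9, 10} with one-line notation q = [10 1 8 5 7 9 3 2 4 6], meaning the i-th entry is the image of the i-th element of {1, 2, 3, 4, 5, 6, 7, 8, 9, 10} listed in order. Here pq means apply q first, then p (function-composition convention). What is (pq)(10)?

9

q(10) = 6, then p(6) = 9; composing gives (pq)(10) = 9.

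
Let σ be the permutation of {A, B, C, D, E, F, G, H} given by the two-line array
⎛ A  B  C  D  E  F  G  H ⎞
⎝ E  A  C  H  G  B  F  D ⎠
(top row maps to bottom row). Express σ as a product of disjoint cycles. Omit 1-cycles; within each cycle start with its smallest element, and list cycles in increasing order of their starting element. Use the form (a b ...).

(A E G F B)(D H)

From A: A → E → G → F → B → A, closing the cycle (A E G F B).
Continuing from each remaining unvisited element yields (A E G F B)(D H).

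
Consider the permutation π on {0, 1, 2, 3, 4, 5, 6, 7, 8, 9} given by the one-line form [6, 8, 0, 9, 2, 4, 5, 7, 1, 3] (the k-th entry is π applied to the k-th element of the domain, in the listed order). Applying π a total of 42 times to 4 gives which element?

Tracing 4 → 2 → … returns to 4 after 5 steps, so 4 lies in a 5-cycle (0, 6, 5, 4, 2).
Powers repeat with period 5 on this cycle, and 42 mod 5 = 2, so π^42(4) = π^2(4).
Stepping 2 places around the cycle: 4 → 2 → 0.

0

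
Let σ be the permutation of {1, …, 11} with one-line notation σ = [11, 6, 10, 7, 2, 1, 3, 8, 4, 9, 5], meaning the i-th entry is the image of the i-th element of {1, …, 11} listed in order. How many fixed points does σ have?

1

The fixed points (elements with σ(x) = x) are {8}, so there is 1.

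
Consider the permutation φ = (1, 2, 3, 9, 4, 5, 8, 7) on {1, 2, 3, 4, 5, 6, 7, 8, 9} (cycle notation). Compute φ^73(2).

3

2 lies in the 8-cycle (1, 2, 3, 9, 4, 5, 8, 7).
On an 8-cycle, φ^8 is the identity, so φ^73 = φ^1 there (73 ≡ 1 mod 8).
Advancing 1 step from 2: 2 → 3.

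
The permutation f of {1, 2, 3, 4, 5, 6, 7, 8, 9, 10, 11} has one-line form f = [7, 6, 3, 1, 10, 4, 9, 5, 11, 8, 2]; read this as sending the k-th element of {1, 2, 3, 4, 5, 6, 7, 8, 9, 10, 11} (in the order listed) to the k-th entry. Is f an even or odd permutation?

even

In disjoint-cycle form the cycle lengths are 7, 3, 1.
A cycle is odd iff its length is even; f has 0 even-length cycles, so sgn(f) = (−1)^0 and f is even.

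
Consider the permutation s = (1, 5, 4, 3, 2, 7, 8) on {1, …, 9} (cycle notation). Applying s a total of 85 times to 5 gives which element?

4

5 lies in the 7-cycle (1, 5, 4, 3, 2, 7, 8).
Since the cycle has length 7, s^85 acts on it the same as s^1 (85 mod 7 = 1).
Stepping 1 place around the cycle: 5 → 4.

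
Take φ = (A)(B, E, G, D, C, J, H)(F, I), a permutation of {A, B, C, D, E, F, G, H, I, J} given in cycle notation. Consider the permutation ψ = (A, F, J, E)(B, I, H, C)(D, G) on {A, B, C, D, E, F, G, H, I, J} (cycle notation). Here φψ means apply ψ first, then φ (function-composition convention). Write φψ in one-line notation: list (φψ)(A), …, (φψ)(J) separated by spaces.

(φψ)(x) = φ(ψ(x)). Computing each image: φ(ψ(A)) = φ(F) = I, φ(ψ(B)) = φ(I) = F, φ(ψ(C)) = φ(B) = E, φ(ψ(D)) = φ(G) = D, φ(ψ(E)) = φ(A) = A, φ(ψ(F)) = φ(J) = H, φ(ψ(G)) = φ(D) = C, φ(ψ(H)) = φ(C) = J, φ(ψ(I)) = φ(H) = B, φ(ψ(J)) = φ(E) = G.
Hence φψ = [I F E D A H C J B G].

I F E D A H C J B G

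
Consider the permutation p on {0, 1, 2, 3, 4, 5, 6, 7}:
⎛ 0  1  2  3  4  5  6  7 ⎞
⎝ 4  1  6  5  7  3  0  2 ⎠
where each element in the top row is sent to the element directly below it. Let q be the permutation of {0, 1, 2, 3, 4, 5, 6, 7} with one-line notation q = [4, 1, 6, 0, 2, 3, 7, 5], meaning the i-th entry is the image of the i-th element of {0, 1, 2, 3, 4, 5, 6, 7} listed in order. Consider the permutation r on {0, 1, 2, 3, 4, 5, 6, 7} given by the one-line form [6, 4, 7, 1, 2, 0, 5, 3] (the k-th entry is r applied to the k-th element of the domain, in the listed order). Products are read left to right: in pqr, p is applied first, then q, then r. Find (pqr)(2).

Chase 2: p(2) = 6; q(6) = 7; r(7) = 3. Hence (pqr)(2) = 3.

3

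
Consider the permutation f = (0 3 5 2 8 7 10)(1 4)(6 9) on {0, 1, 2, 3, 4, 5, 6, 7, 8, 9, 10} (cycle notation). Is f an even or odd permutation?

The cycle lengths are 7, 2, 2.
A cycle of length ℓ contributes ℓ−1 transpositions, so f is a product of 6 + 1 + 1 = 8 transpositions — even.

even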